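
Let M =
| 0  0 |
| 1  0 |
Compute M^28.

[[0, 0], [0, 0]]

M is strictly triangular, hence nilpotent: M^2 = 0, so M^28 = 0.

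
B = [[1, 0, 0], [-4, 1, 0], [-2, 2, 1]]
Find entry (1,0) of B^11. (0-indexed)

B = I + N where N = [[0, 0, 0], [-4, 0, 0], [-2, 2, 0]] is strictly lower-triangular, so N^3 = 0.
(I + N)^11 = I + 11·N + 55·N^2 = [[1, 0, 0], [-44, 1, 0], [-462, 22, 1]].

-44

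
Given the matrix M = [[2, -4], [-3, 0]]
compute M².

[[16, -8], [-6, 12]]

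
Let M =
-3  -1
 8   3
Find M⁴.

[[1, 0], [0, 1]]

M² = I (check: tr M = 0 and det M = -1), so M⁴ = I since 4 is even.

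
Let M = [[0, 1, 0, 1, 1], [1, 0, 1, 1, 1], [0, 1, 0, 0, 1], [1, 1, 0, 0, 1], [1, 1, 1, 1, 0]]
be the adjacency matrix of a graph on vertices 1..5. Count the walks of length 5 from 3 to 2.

67

The number of length-5 walks from vertex 3 to vertex 2 is entry (3,2) of M⁵, where M is the adjacency matrix.
M² = [[3, 2, 2, 2, 2], [2, 4, 1, 2, 3], [2, 1, 2, 2, 1], [2, 2, 2, 3, 2], [2, 3, 1, 2, 4]]
M³ = [[6, 9, 4, 7, 9], [9, 8, 7, 9, 9], [4, 7, 2, 4, 7], [7, 9, 4, 6, 9], [9, 9, 7, 9, 8]]
M⁴ = [[25, 26, 18, 24, 26], [26, 34, 17, 26, 33], [18, 17, 14, 18, 17], [24, 26, 18, 25, 26], [26, 33, 17, 26, 34]]
M⁵ = [[76, 93, 52, 77, 93], [93, 102, 67, 93, 103], [52, 67, 34, 52, 67], [77, 93, 52, 76, 93], [93, 103, 67, 93, 102]]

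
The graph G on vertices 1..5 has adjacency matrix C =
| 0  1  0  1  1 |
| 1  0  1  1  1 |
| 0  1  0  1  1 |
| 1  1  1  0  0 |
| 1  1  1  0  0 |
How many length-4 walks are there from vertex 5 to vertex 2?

24

The number of length-4 walks from vertex 5 to vertex 2 is entry (5,2) of C⁴, where C is the adjacency matrix.
C² = [[3, 2, 3, 1, 1], [2, 4, 2, 2, 2], [3, 2, 3, 1, 1], [1, 2, 1, 3, 3], [1, 2, 1, 3, 3]]
C³ = [[4, 8, 4, 8, 8], [8, 8, 8, 8, 8], [4, 8, 4, 8, 8], [8, 8, 8, 4, 4], [8, 8, 8, 4, 4]]
C⁴ = [[24, 24, 24, 16, 16], [24, 32, 24, 24, 24], [24, 24, 24, 16, 16], [16, 24, 16, 24, 24], [16, 24, 16, 24, 24]]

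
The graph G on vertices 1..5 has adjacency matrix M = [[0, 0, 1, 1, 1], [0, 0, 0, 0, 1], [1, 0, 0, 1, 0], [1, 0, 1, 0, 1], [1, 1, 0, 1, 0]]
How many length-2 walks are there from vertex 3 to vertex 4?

The number of length-2 walks from vertex 3 to vertex 4 is entry (3,4) of M^2, where M is the adjacency matrix.
M^2 = [[3, 1, 1, 2, 1], [1, 1, 0, 1, 0], [1, 0, 2, 1, 2], [2, 1, 1, 3, 1], [1, 0, 2, 1, 3]]

1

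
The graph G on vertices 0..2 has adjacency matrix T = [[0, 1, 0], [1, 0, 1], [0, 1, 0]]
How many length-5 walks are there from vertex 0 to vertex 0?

0

The number of length-5 walks from vertex 0 to vertex 0 is entry (0,0) of T⁵, where T is the adjacency matrix.
T² = [[1, 0, 1], [0, 2, 0], [1, 0, 1]]
T³ = [[0, 2, 0], [2, 0, 2], [0, 2, 0]]
T⁴ = [[2, 0, 2], [0, 4, 0], [2, 0, 2]]
T⁵ = [[0, 4, 0], [4, 0, 4], [0, 4, 0]]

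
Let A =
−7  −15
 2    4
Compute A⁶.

tr A = −3 and det A = 2, so the characteristic polynomial is λ² − (−3)λ + (2) with roots −1 and −2.
Eigenvectors give P = [[5, 3], [−2, −1]] with P⁻¹ = [[−1, −3], [2, 5]], and A = P·diag(−1, −2)·P⁻¹.
Then A⁶ = P·diag(1, 64)·P⁻¹ = [[5, 192], [−2, −64]] · [[−1, −3], [2, 5]] = [[379, 945], [−126, −314]].

[[379, 945], [−126, −314]]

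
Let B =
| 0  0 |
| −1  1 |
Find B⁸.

B² = B (a projection; rank 1, trace 1), so B⁸ = B.

[[0, 0], [−1, 1]]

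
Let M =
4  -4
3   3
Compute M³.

M² = [[4, -28], [21, -3]]
M³ = [[-68, -100], [75, -93]]

[[-68, -100], [75, -93]]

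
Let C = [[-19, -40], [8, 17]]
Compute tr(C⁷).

-2186

tr C = -2 and det C = -3, so the characteristic polynomial is λ² − (-2)λ + (-3) with roots -3 and 1.
Eigenvectors give P = [[5, 2], [-2, -1]] with P⁻¹ = [[1, 2], [-2, -5]], and C = P·diag(-3, 1)·P⁻¹.
Then C⁷ = P·diag(-2187, 1)·P⁻¹ = [[-10935, 2], [4374, -1]] · [[1, 2], [-2, -5]] = [[-10939, -21880], [4376, 8753]].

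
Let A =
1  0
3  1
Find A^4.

A = I + N where N = [[0, 0], [3, 0]] is strictly lower-triangular, so N^2 = 0.
(I + N)^4 = I + 4·N = [[1, 0], [12, 1]].

[[1, 0], [12, 1]]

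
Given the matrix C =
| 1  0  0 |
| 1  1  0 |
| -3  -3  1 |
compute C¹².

C = I + N where N = [[0, 0, 0], [1, 0, 0], [-3, -3, 0]] is strictly lower-triangular, so N³ = 0.
(I + N)¹² = I + 12·N + 66·N² = [[1, 0, 0], [12, 1, 0], [-234, -36, 1]].

[[1, 0, 0], [12, 1, 0], [-234, -36, 1]]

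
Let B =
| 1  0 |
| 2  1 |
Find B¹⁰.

B = I + N where N = [[0, 0], [2, 0]] is strictly lower-triangular, so N² = 0.
(I + N)¹⁰ = I + 10·N = [[1, 0], [20, 1]].

[[1, 0], [20, 1]]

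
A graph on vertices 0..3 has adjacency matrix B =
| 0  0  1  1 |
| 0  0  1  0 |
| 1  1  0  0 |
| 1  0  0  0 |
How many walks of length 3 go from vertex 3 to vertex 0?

2

The number of length-3 walks from vertex 3 to vertex 0 is entry (3,0) of B³, where B is the adjacency matrix.
B² = [[2, 1, 0, 0], [1, 1, 0, 0], [0, 0, 2, 1], [0, 0, 1, 1]]
B³ = [[0, 0, 3, 2], [0, 0, 2, 1], [3, 2, 0, 0], [2, 1, 0, 0]]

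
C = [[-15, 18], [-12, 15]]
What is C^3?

[[-135, 162], [-108, 135]]

tr C = 0 and det C = -9, so the characteristic polynomial is λ² − (0)λ + (-9) with roots -3 and 3.
Eigenvectors give P = [[3, 1], [2, 1]] with P⁻¹ = [[1, -1], [-2, 3]], and C = P·diag(-3, 3)·P⁻¹.
Then C^3 = P·diag(-27, 27)·P⁻¹ = [[-81, 27], [-54, 27]] · [[1, -1], [-2, 3]] = [[-135, 162], [-108, 135]].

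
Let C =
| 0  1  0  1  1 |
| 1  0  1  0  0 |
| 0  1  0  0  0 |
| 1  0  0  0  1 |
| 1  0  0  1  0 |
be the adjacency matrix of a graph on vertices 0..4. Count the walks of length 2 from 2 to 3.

0

The number of length-2 walks from vertex 2 to vertex 3 is entry (2,3) of C², where C is the adjacency matrix.
C² = [[3, 0, 1, 1, 1], [0, 2, 0, 1, 1], [1, 0, 1, 0, 0], [1, 1, 0, 2, 1], [1, 1, 0, 1, 2]]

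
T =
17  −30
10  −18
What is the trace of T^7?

tr T = −1 and det T = −6, so the characteristic polynomial is λ² − (−1)λ + (−6) with roots −3 and 2.
Eigenvectors give P = [[−3, 2], [−2, 1]] with P⁻¹ = [[1, −2], [2, −3]], and T = P·diag(−3, 2)·P⁻¹.
Then T^7 = P·diag(−2187, 128)·P⁻¹ = [[6561, 256], [4374, 128]] · [[1, −2], [2, −3]] = [[7073, −13890], [4630, −9132]].

−2059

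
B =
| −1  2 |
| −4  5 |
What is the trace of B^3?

28

tr B = 4 and det B = 3, so the characteristic polynomial is λ² − (4)λ + (3) with roots 3 and 1.
Eigenvectors give P = [[−1, −1], [−2, −1]] with P⁻¹ = [[1, −1], [−2, 1]], and B = P·diag(3, 1)·P⁻¹.
Then B^3 = P·diag(27, 1)·P⁻¹ = [[−27, −1], [−54, −1]] · [[1, −1], [−2, 1]] = [[−25, 26], [−52, 53]].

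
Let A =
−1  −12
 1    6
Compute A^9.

tr A = 5 and det A = 6, so the characteristic polynomial is λ² − (5)λ + (6) with roots 2 and 3.
Eigenvectors give P = [[4, −3], [−1, 1]] with P⁻¹ = [[1, 3], [1, 4]], and A = P·diag(2, 3)·P⁻¹.
Then A^9 = P·diag(512, 19683)·P⁻¹ = [[2048, −59049], [−512, 19683]] · [[1, 3], [1, 4]] = [[−57001, −230052], [19171, 77196]].

[[−57001, −230052], [19171, 77196]]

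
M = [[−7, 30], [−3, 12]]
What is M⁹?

tr M = 5 and det M = 6, so the characteristic polynomial is λ² − (5)λ + (6) with roots 3 and 2.
Eigenvectors give P = [[3, 10], [1, 3]] with P⁻¹ = [[−3, 10], [1, −3]], and M = P·diag(3, 2)·P⁻¹.
Then M⁹ = P·diag(19683, 512)·P⁻¹ = [[59049, 5120], [19683, 1536]] · [[−3, 10], [1, −3]] = [[−172027, 575130], [−57513, 192222]].

[[−172027, 575130], [−57513, 192222]]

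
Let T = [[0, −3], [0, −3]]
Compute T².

[[0, 9], [0, 9]]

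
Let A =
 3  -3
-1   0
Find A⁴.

A² = [[12, -9], [-3, 3]]
A³ = [[45, -36], [-12, 9]]
A⁴ = [[171, -135], [-45, 36]]

[[171, -135], [-45, 36]]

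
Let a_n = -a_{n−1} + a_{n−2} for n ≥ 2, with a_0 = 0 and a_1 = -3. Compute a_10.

165

With companion matrix M = [[-1, 1], [1, 0]], [a_n, a_{n−1}]ᵀ = M·[a_{n−1}, a_{n−2}]ᵀ, so [a_10, a_9]ᵀ = M^9·[a_1, a_0]ᵀ.
M^9 = [[-55, 34], [34, -21]], giving [a_10, a_9]ᵀ = [[165], [-102]].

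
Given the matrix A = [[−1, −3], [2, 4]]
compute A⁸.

tr A = 3 and det A = 2, so the characteristic polynomial is λ² − (3)λ + (2) with roots 1 and 2.
Eigenvectors give P = [[3, −1], [−2, 1]] with P⁻¹ = [[1, 1], [2, 3]], and A = P·diag(1, 2)·P⁻¹.
Then A⁸ = P·diag(1, 256)·P⁻¹ = [[3, −256], [−2, 256]] · [[1, 1], [2, 3]] = [[−509, −765], [510, 766]].

[[−509, −765], [510, 766]]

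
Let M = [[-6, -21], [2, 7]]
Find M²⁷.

M² = M (a projection; rank 1, trace 1), so M²⁷ = M.

[[-6, -21], [2, 7]]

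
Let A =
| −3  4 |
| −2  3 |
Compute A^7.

A² = I (check: tr A = 0 and det A = −1), so A^7 = A since 7 is odd.

[[−3, 4], [−2, 3]]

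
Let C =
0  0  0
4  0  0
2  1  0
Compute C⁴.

C is strictly triangular, hence nilpotent: C³ = 0, so C⁴ = 0.

[[0, 0, 0], [0, 0, 0], [0, 0, 0]]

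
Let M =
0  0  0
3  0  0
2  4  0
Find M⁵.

M is strictly triangular, hence nilpotent: M³ = 0, so M⁵ = 0.

[[0, 0, 0], [0, 0, 0], [0, 0, 0]]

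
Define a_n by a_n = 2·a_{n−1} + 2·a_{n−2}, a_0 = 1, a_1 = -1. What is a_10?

With companion matrix Q = [[2, 2], [1, 0]], [a_n, a_{n−1}]ᵀ = Q·[a_{n−1}, a_{n−2}]ᵀ, so [a_10, a_9]ᵀ = Q⁹·[a_1, a_0]ᵀ.
Q⁹ = [[6688, 4896], [2448, 1792]], giving [a_10, a_9]ᵀ = [[-1792], [-656]].

-1792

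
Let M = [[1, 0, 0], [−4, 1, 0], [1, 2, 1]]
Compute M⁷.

[[1, 0, 0], [−28, 1, 0], [−161, 14, 1]]

M = I + N where N = [[0, 0, 0], [−4, 0, 0], [1, 2, 0]] is strictly lower-triangular, so N³ = 0.
(I + N)⁷ = I + 7·N + 21·N² = [[1, 0, 0], [−28, 1, 0], [−161, 14, 1]].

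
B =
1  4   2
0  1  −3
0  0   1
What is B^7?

B = I + N where N = [[0, 4, 2], [0, 0, −3], [0, 0, 0]] is strictly upper-triangular, so N^3 = 0.
(I + N)^7 = I + 7·N + 21·N^2 = [[1, 28, −238], [0, 1, −21], [0, 0, 1]].

[[1, 28, −238], [0, 1, −21], [0, 0, 1]]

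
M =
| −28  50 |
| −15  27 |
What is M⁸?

tr M = −1 and det M = −6, so the characteristic polynomial is λ² − (−1)λ + (−6) with roots 2 and −3.
Eigenvectors give P = [[−5, 2], [−3, 1]] with P⁻¹ = [[1, −2], [3, −5]], and M = P·diag(2, −3)·P⁻¹.
Then M⁸ = P·diag(256, 6561)·P⁻¹ = [[−1280, 13122], [−768, 6561]] · [[1, −2], [3, −5]] = [[38086, −63050], [18915, −31269]].

[[38086, −63050], [18915, −31269]]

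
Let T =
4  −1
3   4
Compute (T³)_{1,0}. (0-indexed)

135

T² = [[13, −8], [24, 13]]
T³ = [[28, −45], [135, 28]]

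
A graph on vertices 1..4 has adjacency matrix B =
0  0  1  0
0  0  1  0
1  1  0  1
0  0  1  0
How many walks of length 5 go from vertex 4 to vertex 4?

The number of length-5 walks from vertex 4 to vertex 4 is entry (4,4) of B⁵, where B is the adjacency matrix.
B² = [[1, 1, 0, 1], [1, 1, 0, 1], [0, 0, 3, 0], [1, 1, 0, 1]]
B³ = [[0, 0, 3, 0], [0, 0, 3, 0], [3, 3, 0, 3], [0, 0, 3, 0]]
B⁴ = [[3, 3, 0, 3], [3, 3, 0, 3], [0, 0, 9, 0], [3, 3, 0, 3]]
B⁵ = [[0, 0, 9, 0], [0, 0, 9, 0], [9, 9, 0, 9], [0, 0, 9, 0]]

0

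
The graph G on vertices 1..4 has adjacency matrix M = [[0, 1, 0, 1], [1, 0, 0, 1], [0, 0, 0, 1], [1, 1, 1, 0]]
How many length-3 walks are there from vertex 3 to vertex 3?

0

The number of length-3 walks from vertex 3 to vertex 3 is entry (3,3) of M^3, where M is the adjacency matrix.
M^2 = [[2, 1, 1, 1], [1, 2, 1, 1], [1, 1, 1, 0], [1, 1, 0, 3]]
M^3 = [[2, 3, 1, 4], [3, 2, 1, 4], [1, 1, 0, 3], [4, 4, 3, 2]]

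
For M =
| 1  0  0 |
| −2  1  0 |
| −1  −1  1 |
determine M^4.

M = I + N where N = [[0, 0, 0], [−2, 0, 0], [−1, −1, 0]] is strictly lower-triangular, so N^3 = 0.
(I + N)^4 = I + 4·N + 6·N^2 = [[1, 0, 0], [−8, 1, 0], [8, −4, 1]].

[[1, 0, 0], [−8, 1, 0], [8, −4, 1]]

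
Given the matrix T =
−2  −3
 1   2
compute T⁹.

[[−2, −3], [1, 2]]

T² = I (check: tr T = 0 and det T = −1), so T⁹ = T since 9 is odd.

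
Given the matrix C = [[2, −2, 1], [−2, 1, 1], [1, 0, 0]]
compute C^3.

[[30, −24, 3], [−21, 15, 0], [9, −6, 0]]

C^2 = [[9, −6, 0], [−5, 5, −1], [2, −2, 1]]
C^3 = [[30, −24, 3], [−21, 15, 0], [9, −6, 0]]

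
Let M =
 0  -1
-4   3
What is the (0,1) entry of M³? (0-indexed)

M² = [[4, -3], [-12, 13]]
M³ = [[12, -13], [-52, 51]]

-13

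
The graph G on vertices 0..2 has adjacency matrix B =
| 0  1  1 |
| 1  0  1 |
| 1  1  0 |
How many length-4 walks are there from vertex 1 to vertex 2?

The number of length-4 walks from vertex 1 to vertex 2 is entry (1,2) of B⁴, where B is the adjacency matrix.
B² = [[2, 1, 1], [1, 2, 1], [1, 1, 2]]
B³ = [[2, 3, 3], [3, 2, 3], [3, 3, 2]]
B⁴ = [[6, 5, 5], [5, 6, 5], [5, 5, 6]]

5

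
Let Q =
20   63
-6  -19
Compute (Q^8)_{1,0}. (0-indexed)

-510

tr Q = 1 and det Q = -2, so the characteristic polynomial is λ² − (1)λ + (-2) with roots 2 and -1.
Eigenvectors give P = [[-7, 3], [2, -1]] with P⁻¹ = [[-1, -3], [-2, -7]], and Q = P·diag(2, -1)·P⁻¹.
Then Q^8 = P·diag(256, 1)·P⁻¹ = [[-1792, 3], [512, -1]] · [[-1, -3], [-2, -7]] = [[1786, 5355], [-510, -1529]].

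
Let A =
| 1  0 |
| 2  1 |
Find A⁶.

A = I + N where N = [[0, 0], [2, 0]] is strictly lower-triangular, so N² = 0.
(I + N)⁶ = I + 6·N = [[1, 0], [12, 1]].

[[1, 0], [12, 1]]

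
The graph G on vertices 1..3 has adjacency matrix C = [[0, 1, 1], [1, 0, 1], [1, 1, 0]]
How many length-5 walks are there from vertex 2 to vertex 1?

11

The number of length-5 walks from vertex 2 to vertex 1 is entry (2,1) of C⁵, where C is the adjacency matrix.
C² = [[2, 1, 1], [1, 2, 1], [1, 1, 2]]
C³ = [[2, 3, 3], [3, 2, 3], [3, 3, 2]]
C⁴ = [[6, 5, 5], [5, 6, 5], [5, 5, 6]]
C⁵ = [[10, 11, 11], [11, 10, 11], [11, 11, 10]]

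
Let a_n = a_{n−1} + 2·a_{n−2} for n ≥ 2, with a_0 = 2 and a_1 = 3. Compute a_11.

With companion matrix Q = [[1, 2], [1, 0]], [a_n, a_{n−1}]ᵀ = Q·[a_{n−1}, a_{n−2}]ᵀ, so [a_11, a_10]ᵀ = Q¹⁰·[a_1, a_0]ᵀ.
Q¹⁰ = [[683, 682], [341, 342]], giving [a_11, a_10]ᵀ = [[3413], [1707]].

3413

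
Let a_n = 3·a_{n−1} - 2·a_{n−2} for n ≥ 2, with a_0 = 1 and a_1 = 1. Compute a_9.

With companion matrix B = [[3, -2], [1, 0]], [a_n, a_{n−1}]ᵀ = B·[a_{n−1}, a_{n−2}]ᵀ, so [a_9, a_8]ᵀ = B⁸·[a_1, a_0]ᵀ.
B⁸ = [[511, -510], [255, -254]], giving [a_9, a_8]ᵀ = [[1], [1]].

1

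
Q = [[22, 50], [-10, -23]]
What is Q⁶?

[[-2596, -6650], [1330, 3389]]

tr Q = -1 and det Q = -6, so the characteristic polynomial is λ² − (-1)λ + (-6) with roots 2 and -3.
Eigenvectors give P = [[5, -2], [-2, 1]] with P⁻¹ = [[1, 2], [2, 5]], and Q = P·diag(2, -3)·P⁻¹.
Then Q⁶ = P·diag(64, 729)·P⁻¹ = [[320, -1458], [-128, 729]] · [[1, 2], [2, 5]] = [[-2596, -6650], [1330, 3389]].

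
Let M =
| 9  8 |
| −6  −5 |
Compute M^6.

[[2913, 2912], [−2184, −2183]]

tr M = 4 and det M = 3, so the characteristic polynomial is λ² − (4)λ + (3) with roots 1 and 3.
Eigenvectors give P = [[1, −4], [−1, 3]] with P⁻¹ = [[−3, −4], [−1, −1]], and M = P·diag(1, 3)·P⁻¹.
Then M^6 = P·diag(1, 729)·P⁻¹ = [[1, −2916], [−1, 2187]] · [[−3, −4], [−1, −1]] = [[2913, 2912], [−2184, −2183]].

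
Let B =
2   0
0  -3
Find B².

[[4, 0], [0, 9]]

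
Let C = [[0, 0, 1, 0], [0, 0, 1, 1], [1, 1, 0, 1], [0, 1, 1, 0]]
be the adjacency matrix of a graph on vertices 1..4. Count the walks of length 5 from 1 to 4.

6

The number of length-5 walks from vertex 1 to vertex 4 is entry (1,4) of C⁵, where C is the adjacency matrix.
C² = [[1, 1, 0, 1], [1, 2, 1, 1], [0, 1, 3, 1], [1, 1, 1, 2]]
C³ = [[0, 1, 3, 1], [1, 2, 4, 3], [3, 4, 2, 4], [1, 3, 4, 2]]
C⁴ = [[3, 4, 2, 4], [4, 7, 6, 6], [2, 6, 11, 6], [4, 6, 6, 7]]
C⁵ = [[2, 6, 11, 6], [6, 12, 17, 13], [11, 17, 14, 17], [6, 13, 17, 12]]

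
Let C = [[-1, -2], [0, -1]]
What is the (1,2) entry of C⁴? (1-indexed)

8

C² = [[1, 4], [0, 1]]
C³ = [[-1, -6], [0, -1]]
C⁴ = [[1, 8], [0, 1]]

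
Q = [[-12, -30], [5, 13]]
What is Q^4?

[[-114, -390], [65, 211]]

tr Q = 1 and det Q = -6, so the characteristic polynomial is λ² − (1)λ + (-6) with roots 3 and -2.
Eigenvectors give P = [[-2, -3], [1, 1]] with P⁻¹ = [[1, 3], [-1, -2]], and Q = P·diag(3, -2)·P⁻¹.
Then Q^4 = P·diag(81, 16)·P⁻¹ = [[-162, -48], [81, 16]] · [[1, 3], [-1, -2]] = [[-114, -390], [65, 211]].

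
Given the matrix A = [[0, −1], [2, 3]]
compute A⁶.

tr A = 3 and det A = 2, so the characteristic polynomial is λ² − (3)λ + (2) with roots 2 and 1.
Eigenvectors give P = [[−1, −1], [2, 1]] with P⁻¹ = [[1, 1], [−2, −1]], and A = P·diag(2, 1)·P⁻¹.
Then A⁶ = P·diag(64, 1)·P⁻¹ = [[−64, −1], [128, 1]] · [[1, 1], [−2, −1]] = [[−62, −63], [126, 127]].

[[−62, −63], [126, 127]]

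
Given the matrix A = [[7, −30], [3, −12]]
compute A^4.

tr A = −5 and det A = 6, so the characteristic polynomial is λ² − (−5)λ + (6) with roots −3 and −2.
Eigenvectors give P = [[3, 10], [1, 3]] with P⁻¹ = [[−3, 10], [1, −3]], and A = P·diag(−3, −2)·P⁻¹.
Then A^4 = P·diag(81, 16)·P⁻¹ = [[243, 160], [81, 48]] · [[−3, 10], [1, −3]] = [[−569, 1950], [−195, 666]].

[[−569, 1950], [−195, 666]]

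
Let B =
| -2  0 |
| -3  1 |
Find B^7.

tr B = -1 and det B = -2, so the characteristic polynomial is λ² − (-1)λ + (-2) with roots 1 and -2.
Eigenvectors give P = [[0, -1], [1, -1]] with P⁻¹ = [[-1, 1], [-1, 0]], and B = P·diag(1, -2)·P⁻¹.
Then B^7 = P·diag(1, -128)·P⁻¹ = [[0, 128], [1, 128]] · [[-1, 1], [-1, 0]] = [[-128, 0], [-129, 1]].

[[-128, 0], [-129, 1]]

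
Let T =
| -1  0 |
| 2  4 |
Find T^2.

[[1, 0], [6, 16]]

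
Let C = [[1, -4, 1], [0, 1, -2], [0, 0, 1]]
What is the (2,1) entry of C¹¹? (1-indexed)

C = I + N where N = [[0, -4, 1], [0, 0, -2], [0, 0, 0]] is strictly upper-triangular, so N³ = 0.
(I + N)¹¹ = I + 11·N + 55·N² = [[1, -44, 451], [0, 1, -22], [0, 0, 1]].

0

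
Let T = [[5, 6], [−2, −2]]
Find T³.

tr T = 3 and det T = 2, so the characteristic polynomial is λ² − (3)λ + (2) with roots 2 and 1.
Eigenvectors give P = [[−2, −3], [1, 2]] with P⁻¹ = [[−2, −3], [1, 2]], and T = P·diag(2, 1)·P⁻¹.
Then T³ = P·diag(8, 1)·P⁻¹ = [[−16, −3], [8, 2]] · [[−2, −3], [1, 2]] = [[29, 42], [−14, −20]].

[[29, 42], [−14, −20]]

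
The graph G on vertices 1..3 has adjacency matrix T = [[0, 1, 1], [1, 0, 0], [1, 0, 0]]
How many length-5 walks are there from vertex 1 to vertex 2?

4

The number of length-5 walks from vertex 1 to vertex 2 is entry (1,2) of T⁵, where T is the adjacency matrix.
T² = [[2, 0, 0], [0, 1, 1], [0, 1, 1]]
T³ = [[0, 2, 2], [2, 0, 0], [2, 0, 0]]
T⁴ = [[4, 0, 0], [0, 2, 2], [0, 2, 2]]
T⁵ = [[0, 4, 4], [4, 0, 0], [4, 0, 0]]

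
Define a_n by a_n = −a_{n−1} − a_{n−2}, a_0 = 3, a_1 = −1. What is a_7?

With companion matrix C = [[−1, −1], [1, 0]], [a_n, a_{n−1}]ᵀ = C·[a_{n−1}, a_{n−2}]ᵀ, so [a_7, a_6]ᵀ = C^6·[a_1, a_0]ᵀ.
C^6 = [[1, 0], [0, 1]], giving [a_7, a_6]ᵀ = [[−1], [3]].

−1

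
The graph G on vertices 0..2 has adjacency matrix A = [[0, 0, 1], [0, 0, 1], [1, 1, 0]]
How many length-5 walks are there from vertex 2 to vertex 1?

4

The number of length-5 walks from vertex 2 to vertex 1 is entry (2,1) of A⁵, where A is the adjacency matrix.
A² = [[1, 1, 0], [1, 1, 0], [0, 0, 2]]
A³ = [[0, 0, 2], [0, 0, 2], [2, 2, 0]]
A⁴ = [[2, 2, 0], [2, 2, 0], [0, 0, 4]]
A⁵ = [[0, 0, 4], [0, 0, 4], [4, 4, 0]]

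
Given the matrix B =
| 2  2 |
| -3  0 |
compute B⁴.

B² = [[-2, 4], [-6, -6]]
B³ = [[-16, -4], [6, -12]]
B⁴ = [[-20, -32], [48, 12]]

[[-20, -32], [48, 12]]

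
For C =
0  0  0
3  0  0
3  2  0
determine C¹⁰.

[[0, 0, 0], [0, 0, 0], [0, 0, 0]]

C is strictly triangular, hence nilpotent: C³ = 0, so C¹⁰ = 0.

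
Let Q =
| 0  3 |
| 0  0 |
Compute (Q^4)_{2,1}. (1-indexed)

0

Q^2 = [[0, 0], [0, 0]]
Q^3 = [[0, 0], [0, 0]]
Q^4 = [[0, 0], [0, 0]]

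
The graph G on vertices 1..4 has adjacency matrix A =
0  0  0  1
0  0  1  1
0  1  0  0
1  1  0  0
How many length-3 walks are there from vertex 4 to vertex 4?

The number of length-3 walks from vertex 4 to vertex 4 is entry (4,4) of A³, where A is the adjacency matrix.
A² = [[1, 1, 0, 0], [1, 2, 0, 0], [0, 0, 1, 1], [0, 0, 1, 2]]
A³ = [[0, 0, 1, 2], [0, 0, 2, 3], [1, 2, 0, 0], [2, 3, 0, 0]]

0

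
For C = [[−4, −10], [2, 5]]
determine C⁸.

[[−4, −10], [2, 5]]

C² = C (a projection; rank 1, trace 1), so C⁸ = C.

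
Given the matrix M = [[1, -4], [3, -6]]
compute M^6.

tr M = -5 and det M = 6, so the characteristic polynomial is λ² − (-5)λ + (6) with roots -2 and -3.
Eigenvectors give P = [[4, 1], [3, 1]] with P⁻¹ = [[1, -1], [-3, 4]], and M = P·diag(-2, -3)·P⁻¹.
Then M^6 = P·diag(64, 729)·P⁻¹ = [[256, 729], [192, 729]] · [[1, -1], [-3, 4]] = [[-1931, 2660], [-1995, 2724]].

[[-1931, 2660], [-1995, 2724]]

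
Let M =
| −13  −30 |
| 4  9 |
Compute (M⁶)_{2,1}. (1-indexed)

−1456

tr M = −4 and det M = 3, so the characteristic polynomial is λ² − (−4)λ + (3) with roots −3 and −1.
Eigenvectors give P = [[3, −5], [−1, 2]] with P⁻¹ = [[2, 5], [1, 3]], and M = P·diag(−3, −1)·P⁻¹.
Then M⁶ = P·diag(729, 1)·P⁻¹ = [[2187, −5], [−729, 2]] · [[2, 5], [1, 3]] = [[4369, 10920], [−1456, −3639]].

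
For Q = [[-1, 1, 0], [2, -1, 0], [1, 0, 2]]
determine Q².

[[3, -2, 0], [-4, 3, 0], [1, 1, 4]]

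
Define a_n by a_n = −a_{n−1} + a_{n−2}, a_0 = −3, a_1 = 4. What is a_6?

With companion matrix M = [[−1, 1], [1, 0]], [a_n, a_{n−1}]ᵀ = M·[a_{n−1}, a_{n−2}]ᵀ, so [a_6, a_5]ᵀ = M⁵·[a_1, a_0]ᵀ.
M⁵ = [[−8, 5], [5, −3]], giving [a_6, a_5]ᵀ = [[−47], [29]].

−47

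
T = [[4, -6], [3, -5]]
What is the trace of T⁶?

65

tr T = -1 and det T = -2, so the characteristic polynomial is λ² − (-1)λ + (-2) with roots -2 and 1.
Eigenvectors give P = [[-1, -2], [-1, -1]] with P⁻¹ = [[1, -2], [-1, 1]], and T = P·diag(-2, 1)·P⁻¹.
Then T⁶ = P·diag(64, 1)·P⁻¹ = [[-64, -2], [-64, -1]] · [[1, -2], [-1, 1]] = [[-62, 126], [-63, 127]].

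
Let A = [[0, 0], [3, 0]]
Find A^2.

[[0, 0], [0, 0]]

A is strictly triangular, hence nilpotent: A^2 = 0, so A^2 = 0.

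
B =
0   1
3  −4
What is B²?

[[3, −4], [−12, 19]]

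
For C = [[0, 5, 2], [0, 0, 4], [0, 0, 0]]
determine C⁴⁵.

C is strictly triangular, hence nilpotent: C³ = 0, so C⁴⁵ = 0.

[[0, 0, 0], [0, 0, 0], [0, 0, 0]]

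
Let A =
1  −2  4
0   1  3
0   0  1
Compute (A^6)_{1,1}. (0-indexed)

1

A = I + N where N = [[0, −2, 4], [0, 0, 3], [0, 0, 0]] is strictly upper-triangular, so N^3 = 0.
(I + N)^6 = I + 6·N + 15·N^2 = [[1, −12, −66], [0, 1, 18], [0, 0, 1]].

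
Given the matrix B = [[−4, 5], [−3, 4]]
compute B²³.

[[−4, 5], [−3, 4]]

B² = I (check: tr B = 0 and det B = −1), so B²³ = B since 23 is odd.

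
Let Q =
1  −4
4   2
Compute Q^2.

[[−15, −12], [12, −12]]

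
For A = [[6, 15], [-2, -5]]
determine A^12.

A² = A (a projection; rank 1, trace 1), so A^12 = A.

[[6, 15], [-2, -5]]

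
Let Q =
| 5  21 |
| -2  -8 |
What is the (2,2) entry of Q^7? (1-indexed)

-890

tr Q = -3 and det Q = 2, so the characteristic polynomial is λ² − (-3)λ + (2) with roots -1 and -2.
Eigenvectors give P = [[7, -3], [-2, 1]] with P⁻¹ = [[1, 3], [2, 7]], and Q = P·diag(-1, -2)·P⁻¹.
Then Q^7 = P·diag(-1, -128)·P⁻¹ = [[-7, 384], [2, -128]] · [[1, 3], [2, 7]] = [[761, 2667], [-254, -890]].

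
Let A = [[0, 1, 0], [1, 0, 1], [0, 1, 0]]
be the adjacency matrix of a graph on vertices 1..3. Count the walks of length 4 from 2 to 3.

The number of length-4 walks from vertex 2 to vertex 3 is entry (2,3) of A^4, where A is the adjacency matrix.
A^2 = [[1, 0, 1], [0, 2, 0], [1, 0, 1]]
A^3 = [[0, 2, 0], [2, 0, 2], [0, 2, 0]]
A^4 = [[2, 0, 2], [0, 4, 0], [2, 0, 2]]

0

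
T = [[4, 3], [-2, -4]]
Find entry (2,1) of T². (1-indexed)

0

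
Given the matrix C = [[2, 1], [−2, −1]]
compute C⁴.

C² = C (a projection; rank 1, trace 1), so C⁴ = C.

[[2, 1], [−2, −1]]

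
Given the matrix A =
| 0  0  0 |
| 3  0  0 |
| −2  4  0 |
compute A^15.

A is strictly triangular, hence nilpotent: A^3 = 0, so A^15 = 0.

[[0, 0, 0], [0, 0, 0], [0, 0, 0]]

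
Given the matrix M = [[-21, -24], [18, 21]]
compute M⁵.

tr M = 0 and det M = -9, so the characteristic polynomial is λ² − (0)λ + (-9) with roots -3 and 3.
Eigenvectors give P = [[4, -1], [-3, 1]] with P⁻¹ = [[1, 1], [3, 4]], and M = P·diag(-3, 3)·P⁻¹.
Then M⁵ = P·diag(-243, 243)·P⁻¹ = [[-972, -243], [729, 243]] · [[1, 1], [3, 4]] = [[-1701, -1944], [1458, 1701]].

[[-1701, -1944], [1458, 1701]]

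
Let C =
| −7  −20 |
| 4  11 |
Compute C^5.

[[−967, −2420], [484, 1211]]

tr C = 4 and det C = 3, so the characteristic polynomial is λ² − (4)λ + (3) with roots 1 and 3.
Eigenvectors give P = [[5, 2], [−2, −1]] with P⁻¹ = [[1, 2], [−2, −5]], and C = P·diag(1, 3)·P⁻¹.
Then C^5 = P·diag(1, 243)·P⁻¹ = [[5, 486], [−2, −243]] · [[1, 2], [−2, −5]] = [[−967, −2420], [484, 1211]].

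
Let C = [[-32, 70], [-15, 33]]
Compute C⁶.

tr C = 1 and det C = -6, so the characteristic polynomial is λ² − (1)λ + (-6) with roots -2 and 3.
Eigenvectors give P = [[7, -2], [3, -1]] with P⁻¹ = [[1, -2], [3, -7]], and C = P·diag(-2, 3)·P⁻¹.
Then C⁶ = P·diag(64, 729)·P⁻¹ = [[448, -1458], [192, -729]] · [[1, -2], [3, -7]] = [[-3926, 9310], [-1995, 4719]].

[[-3926, 9310], [-1995, 4719]]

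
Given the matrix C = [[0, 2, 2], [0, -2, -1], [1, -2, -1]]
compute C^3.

[[-4, 28, 16], [3, -20, -11], [5, -28, -15]]

C^2 = [[2, -8, -4], [-1, 6, 3], [-1, 8, 5]]
C^3 = [[-4, 28, 16], [3, -20, -11], [5, -28, -15]]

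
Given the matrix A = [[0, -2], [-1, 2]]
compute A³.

A² = [[2, -4], [-2, 6]]
A³ = [[4, -12], [-6, 16]]

[[4, -12], [-6, 16]]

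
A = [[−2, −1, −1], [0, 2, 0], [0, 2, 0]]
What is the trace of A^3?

A^2 = [[4, −2, 2], [0, 4, 0], [0, 4, 0]]
A^3 = [[−8, −4, −4], [0, 8, 0], [0, 8, 0]]

0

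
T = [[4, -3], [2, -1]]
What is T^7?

tr T = 3 and det T = 2, so the characteristic polynomial is λ² − (3)λ + (2) with roots 1 and 2.
Eigenvectors give P = [[1, 3], [1, 2]] with P⁻¹ = [[-2, 3], [1, -1]], and T = P·diag(1, 2)·P⁻¹.
Then T^7 = P·diag(1, 128)·P⁻¹ = [[1, 384], [1, 256]] · [[-2, 3], [1, -1]] = [[382, -381], [254, -253]].

[[382, -381], [254, -253]]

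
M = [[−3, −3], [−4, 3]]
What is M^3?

[[−63, −63], [−84, 63]]

M^2 = [[21, 0], [0, 21]]
M^3 = [[−63, −63], [−84, 63]]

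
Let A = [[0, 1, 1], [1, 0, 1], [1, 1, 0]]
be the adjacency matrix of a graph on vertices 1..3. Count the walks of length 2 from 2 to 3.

The number of length-2 walks from vertex 2 to vertex 3 is entry (2,3) of A², where A is the adjacency matrix.
A² = [[2, 1, 1], [1, 2, 1], [1, 1, 2]]

1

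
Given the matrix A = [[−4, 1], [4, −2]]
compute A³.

[[−104, 32], [128, −40]]

A² = [[20, −6], [−24, 8]]
A³ = [[−104, 32], [128, −40]]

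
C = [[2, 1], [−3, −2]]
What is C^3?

C² = I (check: tr C = 0 and det C = −1), so C^3 = C since 3 is odd.

[[2, 1], [−3, −2]]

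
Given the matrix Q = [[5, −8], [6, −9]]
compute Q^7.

tr Q = −4 and det Q = 3, so the characteristic polynomial is λ² − (−4)λ + (3) with roots −1 and −3.
Eigenvectors give P = [[4, 1], [3, 1]] with P⁻¹ = [[1, −1], [−3, 4]], and Q = P·diag(−1, −3)·P⁻¹.
Then Q^7 = P·diag(−1, −2187)·P⁻¹ = [[−4, −2187], [−3, −2187]] · [[1, −1], [−3, 4]] = [[6557, −8744], [6558, −8745]].

[[6557, −8744], [6558, −8745]]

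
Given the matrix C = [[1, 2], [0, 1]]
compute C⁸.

C = I + N where N = [[0, 2], [0, 0]] is strictly upper-triangular, so N² = 0.
(I + N)⁸ = I + 8·N = [[1, 16], [0, 1]].

[[1, 16], [0, 1]]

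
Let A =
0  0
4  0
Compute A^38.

[[0, 0], [0, 0]]

A is strictly triangular, hence nilpotent: A^2 = 0, so A^38 = 0.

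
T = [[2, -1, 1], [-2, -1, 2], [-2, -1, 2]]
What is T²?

[[4, -2, 2], [-6, 1, 0], [-6, 1, 0]]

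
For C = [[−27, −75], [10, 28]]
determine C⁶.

tr C = 1 and det C = −6, so the characteristic polynomial is λ² − (1)λ + (−6) with roots 3 and −2.
Eigenvectors give P = [[−5, −3], [2, 1]] with P⁻¹ = [[1, 3], [−2, −5]], and C = P·diag(3, −2)·P⁻¹.
Then C⁶ = P·diag(729, 64)·P⁻¹ = [[−3645, −192], [1458, 64]] · [[1, 3], [−2, −5]] = [[−3261, −9975], [1330, 4054]].

[[−3261, −9975], [1330, 4054]]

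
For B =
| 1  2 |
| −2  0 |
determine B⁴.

B² = [[−3, 2], [−2, −4]]
B³ = [[−7, −6], [6, −4]]
B⁴ = [[5, −14], [14, 12]]

[[5, −14], [14, 12]]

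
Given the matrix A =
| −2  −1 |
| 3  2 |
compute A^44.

[[1, 0], [0, 1]]

A² = I (check: tr A = 0 and det A = −1), so A^44 = I since 44 is even.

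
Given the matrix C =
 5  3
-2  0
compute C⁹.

[[58025, 57513], [-38342, -37830]]

tr C = 5 and det C = 6, so the characteristic polynomial is λ² − (5)λ + (6) with roots 3 and 2.
Eigenvectors give P = [[3, 1], [-2, -1]] with P⁻¹ = [[1, 1], [-2, -3]], and C = P·diag(3, 2)·P⁻¹.
Then C⁹ = P·diag(19683, 512)·P⁻¹ = [[59049, 512], [-39366, -512]] · [[1, 1], [-2, -3]] = [[58025, 57513], [-38342, -37830]].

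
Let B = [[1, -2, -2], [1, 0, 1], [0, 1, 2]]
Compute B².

[[-1, -4, -8], [1, -1, 0], [1, 2, 5]]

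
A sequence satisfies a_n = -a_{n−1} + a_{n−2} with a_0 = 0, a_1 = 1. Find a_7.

With companion matrix A = [[-1, 1], [1, 0]], [a_n, a_{n−1}]ᵀ = A·[a_{n−1}, a_{n−2}]ᵀ, so [a_7, a_6]ᵀ = A⁶·[a_1, a_0]ᵀ.
A⁶ = [[13, -8], [-8, 5]], giving [a_7, a_6]ᵀ = [[13], [-8]].

13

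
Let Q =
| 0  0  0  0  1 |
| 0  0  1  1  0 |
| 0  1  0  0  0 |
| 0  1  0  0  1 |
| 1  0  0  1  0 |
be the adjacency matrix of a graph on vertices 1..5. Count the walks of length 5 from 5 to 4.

9

The number of length-5 walks from vertex 5 to vertex 4 is entry (5,4) of Q⁵, where Q is the adjacency matrix.
Q² = [[1, 0, 0, 1, 0], [0, 2, 0, 0, 1], [0, 0, 1, 1, 0], [1, 0, 1, 2, 0], [0, 1, 0, 0, 2]]
Q³ = [[0, 1, 0, 0, 2], [1, 0, 2, 3, 0], [0, 2, 0, 0, 1], [0, 3, 0, 0, 3], [2, 0, 1, 3, 0]]
Q⁴ = [[2, 0, 1, 3, 0], [0, 5, 0, 0, 4], [1, 0, 2, 3, 0], [3, 0, 3, 6, 0], [0, 4, 0, 0, 5]]
Q⁵ = [[0, 4, 0, 0, 5], [4, 0, 5, 9, 0], [0, 5, 0, 0, 4], [0, 9, 0, 0, 9], [5, 0, 4, 9, 0]]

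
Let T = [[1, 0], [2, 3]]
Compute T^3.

tr T = 4 and det T = 3, so the characteristic polynomial is λ² − (4)λ + (3) with roots 1 and 3.
Eigenvectors give P = [[-1, 0], [1, 1]] with P⁻¹ = [[-1, 0], [1, 1]], and T = P·diag(1, 3)·P⁻¹.
Then T^3 = P·diag(1, 27)·P⁻¹ = [[-1, 0], [1, 27]] · [[-1, 0], [1, 1]] = [[1, 0], [26, 27]].

[[1, 0], [26, 27]]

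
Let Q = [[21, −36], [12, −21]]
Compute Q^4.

[[81, 0], [0, 81]]

tr Q = 0 and det Q = −9, so the characteristic polynomial is λ² − (0)λ + (−9) with roots 3 and −3.
Eigenvectors give P = [[2, −3], [1, −2]] with P⁻¹ = [[2, −3], [1, −2]], and Q = P·diag(3, −3)·P⁻¹.
Then Q^4 = P·diag(81, 81)·P⁻¹ = [[162, −243], [81, −162]] · [[2, −3], [1, −2]] = [[81, 0], [0, 81]].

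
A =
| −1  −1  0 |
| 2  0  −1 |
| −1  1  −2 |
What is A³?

[[2, 2, −3], [−7, 3, −1], [−10, −2, −5]]

A² = [[−1, 1, 1], [−1, −3, 2], [5, −1, 3]]
A³ = [[2, 2, −3], [−7, 3, −1], [−10, −2, −5]]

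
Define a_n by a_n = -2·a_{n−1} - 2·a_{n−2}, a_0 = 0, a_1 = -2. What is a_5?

8

With companion matrix B = [[-2, -2], [1, 0]], [a_n, a_{n−1}]ᵀ = B·[a_{n−1}, a_{n−2}]ᵀ, so [a_5, a_4]ᵀ = B^4·[a_1, a_0]ᵀ.
B^4 = [[-4, 0], [0, -4]], giving [a_5, a_4]ᵀ = [[8], [0]].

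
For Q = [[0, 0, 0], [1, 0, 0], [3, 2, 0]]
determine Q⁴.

Q is strictly triangular, hence nilpotent: Q³ = 0, so Q⁴ = 0.

[[0, 0, 0], [0, 0, 0], [0, 0, 0]]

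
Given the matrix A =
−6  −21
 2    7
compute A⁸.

A² = A (a projection; rank 1, trace 1), so A⁸ = A.

[[−6, −21], [2, 7]]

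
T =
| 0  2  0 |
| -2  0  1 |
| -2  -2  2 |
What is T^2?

[[-4, 0, 2], [-2, -6, 2], [0, -8, 2]]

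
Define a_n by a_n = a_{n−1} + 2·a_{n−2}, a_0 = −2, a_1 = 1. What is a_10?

−343

With companion matrix M = [[1, 2], [1, 0]], [a_n, a_{n−1}]ᵀ = M·[a_{n−1}, a_{n−2}]ᵀ, so [a_10, a_9]ᵀ = M⁹·[a_1, a_0]ᵀ.
M⁹ = [[341, 342], [171, 170]], giving [a_10, a_9]ᵀ = [[−343], [−169]].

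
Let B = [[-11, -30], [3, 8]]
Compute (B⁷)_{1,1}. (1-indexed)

-1271

tr B = -3 and det B = 2, so the characteristic polynomial is λ² − (-3)λ + (2) with roots -2 and -1.
Eigenvectors give P = [[10, -3], [-3, 1]] with P⁻¹ = [[1, 3], [3, 10]], and B = P·diag(-2, -1)·P⁻¹.
Then B⁷ = P·diag(-128, -1)·P⁻¹ = [[-1280, 3], [384, -1]] · [[1, 3], [3, 10]] = [[-1271, -3810], [381, 1142]].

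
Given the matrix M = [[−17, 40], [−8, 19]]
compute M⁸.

[[−26239, 65600], [−13120, 32801]]

tr M = 2 and det M = −3, so the characteristic polynomial is λ² − (2)λ + (−3) with roots −1 and 3.
Eigenvectors give P = [[−5, −2], [−2, −1]] with P⁻¹ = [[−1, 2], [2, −5]], and M = P·diag(−1, 3)·P⁻¹.
Then M⁸ = P·diag(1, 6561)·P⁻¹ = [[−5, −13122], [−2, −6561]] · [[−1, 2], [2, −5]] = [[−26239, 65600], [−13120, 32801]].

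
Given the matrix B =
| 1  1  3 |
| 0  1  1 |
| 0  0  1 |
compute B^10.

[[1, 10, 75], [0, 1, 10], [0, 0, 1]]

B = I + N where N = [[0, 1, 3], [0, 0, 1], [0, 0, 0]] is strictly upper-triangular, so N^3 = 0.
(I + N)^10 = I + 10·N + 45·N^2 = [[1, 10, 75], [0, 1, 10], [0, 0, 1]].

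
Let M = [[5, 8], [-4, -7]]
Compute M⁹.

tr M = -2 and det M = -3, so the characteristic polynomial is λ² − (-2)λ + (-3) with roots -3 and 1.
Eigenvectors give P = [[-1, 2], [1, -1]] with P⁻¹ = [[1, 2], [1, 1]], and M = P·diag(-3, 1)·P⁻¹.
Then M⁹ = P·diag(-19683, 1)·P⁻¹ = [[19683, 2], [-19683, -1]] · [[1, 2], [1, 1]] = [[19685, 39368], [-19684, -39367]].

[[19685, 39368], [-19684, -39367]]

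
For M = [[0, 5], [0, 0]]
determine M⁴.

M is strictly triangular, hence nilpotent: M² = 0, so M⁴ = 0.

[[0, 0], [0, 0]]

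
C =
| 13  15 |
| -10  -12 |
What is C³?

tr C = 1 and det C = -6, so the characteristic polynomial is λ² − (1)λ + (-6) with roots -2 and 3.
Eigenvectors give P = [[1, -3], [-1, 2]] with P⁻¹ = [[-2, -3], [-1, -1]], and C = P·diag(-2, 3)·P⁻¹.
Then C³ = P·diag(-8, 27)·P⁻¹ = [[-8, -81], [8, 54]] · [[-2, -3], [-1, -1]] = [[97, 105], [-70, -78]].

[[97, 105], [-70, -78]]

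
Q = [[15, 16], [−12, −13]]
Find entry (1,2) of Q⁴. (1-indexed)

320

tr Q = 2 and det Q = −3, so the characteristic polynomial is λ² − (2)λ + (−3) with roots 3 and −1.
Eigenvectors give P = [[4, −1], [−3, 1]] with P⁻¹ = [[1, 1], [3, 4]], and Q = P·diag(3, −1)·P⁻¹.
Then Q⁴ = P·diag(81, 1)·P⁻¹ = [[324, −1], [−243, 1]] · [[1, 1], [3, 4]] = [[321, 320], [−240, −239]].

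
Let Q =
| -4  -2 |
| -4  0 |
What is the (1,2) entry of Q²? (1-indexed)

8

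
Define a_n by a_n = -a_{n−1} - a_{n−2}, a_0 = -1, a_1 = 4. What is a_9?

-1

With companion matrix Q = [[-1, -1], [1, 0]], [a_n, a_{n−1}]ᵀ = Q·[a_{n−1}, a_{n−2}]ᵀ, so [a_9, a_8]ᵀ = Q⁸·[a_1, a_0]ᵀ.
Q⁸ = [[0, 1], [-1, -1]], giving [a_9, a_8]ᵀ = [[-1], [-3]].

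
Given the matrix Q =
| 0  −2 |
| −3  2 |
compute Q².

[[6, −4], [−6, 10]]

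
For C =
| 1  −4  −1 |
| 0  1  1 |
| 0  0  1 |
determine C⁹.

C = I + N where N = [[0, −4, −1], [0, 0, 1], [0, 0, 0]] is strictly upper-triangular, so N³ = 0.
(I + N)⁹ = I + 9·N + 36·N² = [[1, −36, −153], [0, 1, 9], [0, 0, 1]].

[[1, −36, −153], [0, 1, 9], [0, 0, 1]]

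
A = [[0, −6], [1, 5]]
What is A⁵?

[[−390, −1266], [211, 665]]

tr A = 5 and det A = 6, so the characteristic polynomial is λ² − (5)λ + (6) with roots 3 and 2.
Eigenvectors give P = [[2, 3], [−1, −1]] with P⁻¹ = [[−1, −3], [1, 2]], and A = P·diag(3, 2)·P⁻¹.
Then A⁵ = P·diag(243, 32)·P⁻¹ = [[486, 96], [−243, −32]] · [[−1, −3], [1, 2]] = [[−390, −1266], [211, 665]].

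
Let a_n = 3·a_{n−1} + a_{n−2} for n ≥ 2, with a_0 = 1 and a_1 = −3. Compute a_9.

With companion matrix T = [[3, 1], [1, 0]], [a_n, a_{n−1}]ᵀ = T·[a_{n−1}, a_{n−2}]ᵀ, so [a_9, a_8]ᵀ = T^8·[a_1, a_0]ᵀ.
T^8 = [[12970, 3927], [3927, 1189]], giving [a_9, a_8]ᵀ = [[−34983], [−10592]].

−34983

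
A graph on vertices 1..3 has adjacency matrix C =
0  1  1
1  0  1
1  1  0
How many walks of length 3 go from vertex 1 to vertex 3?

The number of length-3 walks from vertex 1 to vertex 3 is entry (1,3) of C^3, where C is the adjacency matrix.
C^2 = [[2, 1, 1], [1, 2, 1], [1, 1, 2]]
C^3 = [[2, 3, 3], [3, 2, 3], [3, 3, 2]]

3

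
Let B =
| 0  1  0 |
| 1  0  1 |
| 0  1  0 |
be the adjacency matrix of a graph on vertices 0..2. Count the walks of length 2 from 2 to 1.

0

The number of length-2 walks from vertex 2 to vertex 1 is entry (2,1) of B^2, where B is the adjacency matrix.
B^2 = [[1, 0, 1], [0, 2, 0], [1, 0, 1]]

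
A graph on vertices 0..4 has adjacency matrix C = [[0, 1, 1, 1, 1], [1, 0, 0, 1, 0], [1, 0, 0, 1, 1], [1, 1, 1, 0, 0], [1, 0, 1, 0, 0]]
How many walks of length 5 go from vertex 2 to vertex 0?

The number of length-5 walks from vertex 2 to vertex 0 is entry (2,0) of C^5, where C is the adjacency matrix.
C^2 = [[4, 1, 2, 2, 1], [1, 2, 2, 1, 1], [2, 2, 3, 1, 1], [2, 1, 1, 3, 2], [1, 1, 1, 2, 2]]
C^3 = [[6, 6, 7, 7, 6], [6, 2, 3, 5, 3], [7, 3, 4, 7, 5], [7, 5, 7, 4, 3], [6, 3, 5, 3, 2]]
C^4 = [[26, 13, 19, 19, 13], [13, 11, 14, 11, 9], [19, 14, 19, 14, 11], [19, 11, 14, 19, 14], [13, 9, 11, 14, 11]]
C^5 = [[64, 45, 58, 58, 45], [45, 24, 33, 38, 27], [58, 33, 44, 52, 38], [58, 38, 52, 44, 33], [45, 27, 38, 33, 24]]

58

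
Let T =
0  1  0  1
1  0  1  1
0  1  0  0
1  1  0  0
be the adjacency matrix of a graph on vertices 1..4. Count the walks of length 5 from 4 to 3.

6

The number of length-5 walks from vertex 4 to vertex 3 is entry (4,3) of T⁵, where T is the adjacency matrix.
T² = [[2, 1, 1, 1], [1, 3, 0, 1], [1, 0, 1, 1], [1, 1, 1, 2]]
T³ = [[2, 4, 1, 3], [4, 2, 3, 4], [1, 3, 0, 1], [3, 4, 1, 2]]
T⁴ = [[7, 6, 4, 6], [6, 11, 2, 6], [4, 2, 3, 4], [6, 6, 4, 7]]
T⁵ = [[12, 17, 6, 13], [17, 14, 11, 17], [6, 11, 2, 6], [13, 17, 6, 12]]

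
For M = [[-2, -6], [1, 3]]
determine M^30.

[[-2, -6], [1, 3]]

M² = M (a projection; rank 1, trace 1), so M^30 = M.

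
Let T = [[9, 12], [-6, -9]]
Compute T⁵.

tr T = 0 and det T = -9, so the characteristic polynomial is λ² − (0)λ + (-9) with roots 3 and -3.
Eigenvectors give P = [[-2, -1], [1, 1]] with P⁻¹ = [[-1, -1], [1, 2]], and T = P·diag(3, -3)·P⁻¹.
Then T⁵ = P·diag(243, -243)·P⁻¹ = [[-486, 243], [243, -243]] · [[-1, -1], [1, 2]] = [[729, 972], [-486, -729]].

[[729, 972], [-486, -729]]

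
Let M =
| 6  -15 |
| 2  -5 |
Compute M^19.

M² = M (a projection; rank 1, trace 1), so M^19 = M.

[[6, -15], [2, -5]]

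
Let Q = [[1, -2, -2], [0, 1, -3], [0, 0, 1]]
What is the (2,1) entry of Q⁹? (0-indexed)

0

Q = I + N where N = [[0, -2, -2], [0, 0, -3], [0, 0, 0]] is strictly upper-triangular, so N³ = 0.
(I + N)⁹ = I + 9·N + 36·N² = [[1, -18, 198], [0, 1, -27], [0, 0, 1]].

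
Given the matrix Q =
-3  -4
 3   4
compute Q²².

[[-3, -4], [3, 4]]

Q² = Q (a projection; rank 1, trace 1), so Q²² = Q.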